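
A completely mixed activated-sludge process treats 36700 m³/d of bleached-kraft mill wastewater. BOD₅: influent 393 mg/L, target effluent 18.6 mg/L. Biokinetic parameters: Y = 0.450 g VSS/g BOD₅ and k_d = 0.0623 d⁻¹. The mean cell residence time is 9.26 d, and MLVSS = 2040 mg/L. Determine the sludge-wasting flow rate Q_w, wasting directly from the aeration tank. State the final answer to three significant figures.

Q_w ≈ 1920 m³/d

Rearranging the biomass balance for a CMAS with decay, V = Y·Q·ΔS·θ_c / [X·(1+k_d θ_c)] = 0.450 × 36700 × (393 − 18.6) × 9.26 / [2040 × (1 + 0.0623 × 9.26)] = 5.73×10^7 / 3217 = 17799 m³.
Wasting from the aeration tank: Q_w = V / θ_c = 17799 / 9.26 = 1922 m³/d.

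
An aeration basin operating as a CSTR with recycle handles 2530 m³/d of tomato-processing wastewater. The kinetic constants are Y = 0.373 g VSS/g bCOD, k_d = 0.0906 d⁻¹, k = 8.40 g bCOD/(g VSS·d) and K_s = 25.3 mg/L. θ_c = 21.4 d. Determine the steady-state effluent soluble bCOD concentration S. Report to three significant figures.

For a completely mixed reactor with recycle the Lawrence–McCarty relation gives S = K_s·(1 + k_d·θ_c) / [θ_c·(Y·k − k_d) − 1] = 25.3 × (1 + 0.0906 × 21.4) / [21.4 × (0.373 × 8.40 − 0.0906) − 1] = 74.35 / 64.11 = 1.160 mg/L.

S ≈ 1.16 mg/L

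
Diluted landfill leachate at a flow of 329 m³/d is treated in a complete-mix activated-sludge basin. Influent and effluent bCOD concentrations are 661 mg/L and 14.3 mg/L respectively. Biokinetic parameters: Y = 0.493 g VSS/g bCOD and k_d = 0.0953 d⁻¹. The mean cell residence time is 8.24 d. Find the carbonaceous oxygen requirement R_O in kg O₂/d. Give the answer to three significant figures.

Observed yield with endogenous decay: Y_obs = Y / (1 + k_d·θ_c) = 0.493 / (1 + 0.0953 × 8.24) = 0.493 / 1.785 = 0.2761 g VSS/g bCOD.
Substrate removed = Q·(S₀ − S) = 329 m³/d × (661 − 14.3) g/m³ = 2.13×10^5 g/d = 212.8 kg/d.
Biomass synthesised: P_X = Y_obs × 212.8 = 58.75 kg VSS/d.
Carbonaceous O₂ demand = substrate oxidised − cell-mass equivalent = 212.8 − 1.42 × 58.75 = 129.3 kg O₂/d.

R_O ≈ 129 kg O₂/d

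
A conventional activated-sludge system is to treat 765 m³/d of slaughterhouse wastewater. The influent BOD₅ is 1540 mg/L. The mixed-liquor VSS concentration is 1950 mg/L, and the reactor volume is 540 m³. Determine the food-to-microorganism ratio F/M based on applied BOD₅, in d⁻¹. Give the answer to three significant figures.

Food-to-microorganism ratio F/M = Q S₀ / (V X) = 765 × 1540 / (540.0 × 1950) = 1.119 d⁻¹.

F/M ≈ 1.12 d⁻¹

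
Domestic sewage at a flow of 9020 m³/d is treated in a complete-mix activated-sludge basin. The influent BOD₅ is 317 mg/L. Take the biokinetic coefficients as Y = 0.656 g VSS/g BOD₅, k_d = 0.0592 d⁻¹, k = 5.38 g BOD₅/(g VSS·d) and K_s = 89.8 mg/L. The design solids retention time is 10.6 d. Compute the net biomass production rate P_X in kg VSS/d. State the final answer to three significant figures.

P_X ≈ 1140 kg VSS/d

From the Monod/SRT balance for a CMAS, S = K_s·(1+k_d θ_c)/[θ_c·(Y k − k_d) − 1] = 89.8 × (1 + 0.0592 × 10.6) / [10.6 × (0.656 × 5.38 − 0.0592) − 1] = 146.2 / 35.78 = 4.084 mg/L.
The observed yield is Y_obs = Y/(1 + k_d·θ_c) = 0.656 / (1 + 0.0592 × 10.6) = 0.656 / 1.628 = 0.4031 g VSS per g BOD₅ removed.
Q·(S₀ − S) = 9020 × (317 − 4.08) × 10⁻³ = 2823 kg/d removed.
Net biomass production P_X = Y_obs × Q·(S₀ − S) = 0.4031 × 2823 = 1138 kg VSS/d.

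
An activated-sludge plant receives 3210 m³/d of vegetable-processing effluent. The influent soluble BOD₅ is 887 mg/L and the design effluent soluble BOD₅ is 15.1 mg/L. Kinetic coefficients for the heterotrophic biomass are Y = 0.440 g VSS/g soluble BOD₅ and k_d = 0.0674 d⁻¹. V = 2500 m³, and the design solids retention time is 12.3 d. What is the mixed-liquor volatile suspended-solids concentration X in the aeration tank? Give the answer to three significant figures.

X ≈ 3310 mg/L

Solving the biomass balance for X: X = Y Q (S₀−S) θ_c / [V (1+k_d θ_c)] = 0.440 × 3210 × (887 − 15.1) × 12.3 / [2500 × (1 + 0.0674 × 12.3)] = 3313 mg/L.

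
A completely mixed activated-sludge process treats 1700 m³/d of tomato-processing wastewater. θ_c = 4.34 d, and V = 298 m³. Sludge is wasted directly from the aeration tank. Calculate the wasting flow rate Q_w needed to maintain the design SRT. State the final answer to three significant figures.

Q_w ≈ 68.7 m³/d

With mixed-liquor wasting, θ_c = V/Q_w, so Q_w = V/θ_c = 298.0/4.34 = 68.66 m³/d.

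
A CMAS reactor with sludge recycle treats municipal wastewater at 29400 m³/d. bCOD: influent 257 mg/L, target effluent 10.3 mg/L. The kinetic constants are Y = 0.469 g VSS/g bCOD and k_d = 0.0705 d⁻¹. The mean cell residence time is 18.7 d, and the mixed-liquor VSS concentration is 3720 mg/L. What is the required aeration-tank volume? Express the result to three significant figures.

Rearranging the biomass balance for a CMAS with decay, V = Y·Q·ΔS·θ_c / [X·(1+k_d θ_c)] = 0.469 × 29400 × (257 − 10.3) × 18.7 / [3720 × (1 + 0.0705 × 18.7)] = 6.36×10^7 / 8624 = 7376 m³.

V ≈ 7380 m³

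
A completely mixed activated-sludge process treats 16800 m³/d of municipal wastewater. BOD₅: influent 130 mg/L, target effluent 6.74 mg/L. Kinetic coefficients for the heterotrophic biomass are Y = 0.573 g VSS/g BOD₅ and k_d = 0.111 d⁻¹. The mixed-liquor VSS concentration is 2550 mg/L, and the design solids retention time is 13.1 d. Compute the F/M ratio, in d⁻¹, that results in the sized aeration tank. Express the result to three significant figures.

F/M ≈ 0.345 d⁻¹

Steady-state biomass mass balance: V·X·(1 + k_d·θ_c) = Y·Q·(S₀ − S)·θ_c, so V = 0.573 × 16800 × (130 − 6.74) × 13.1 / [2550 × (1 + 0.111 × 13.1)] = 1.55×10^7 / 6258 = 2484 m³.
F/M = applied load / biomass = Q·S₀/(V·X) = 16800 × 130 / (2484 × 2550) = 0.3448 d⁻¹.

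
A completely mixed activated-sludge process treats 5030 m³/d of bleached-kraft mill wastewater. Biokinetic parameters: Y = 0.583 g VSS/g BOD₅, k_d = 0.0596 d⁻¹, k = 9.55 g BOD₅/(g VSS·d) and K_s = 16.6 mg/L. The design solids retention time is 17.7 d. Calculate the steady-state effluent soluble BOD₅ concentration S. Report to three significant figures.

Effluent substrate depends only on kinetics and SRT: S = K_s(1 + k_d θ_c) / [θ_c(Yk − k_d) − 1] = 16.6 × (1 + 0.0596 × 17.7) / [17.7 × (0.583 × 9.55 − 0.0596) − 1] = 34.11 / 96.49 = 0.3535 mg/L.

S ≈ 0.354 mg/L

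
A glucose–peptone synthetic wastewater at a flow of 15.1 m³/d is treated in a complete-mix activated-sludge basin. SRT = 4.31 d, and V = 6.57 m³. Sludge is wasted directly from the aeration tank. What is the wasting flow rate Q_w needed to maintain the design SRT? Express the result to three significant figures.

Q_w ≈ 1.52 m³/d

For wasting at MLVSS concentration, Q_w = V/θ_c = 6.570/4.31 = 1.524 m³/d.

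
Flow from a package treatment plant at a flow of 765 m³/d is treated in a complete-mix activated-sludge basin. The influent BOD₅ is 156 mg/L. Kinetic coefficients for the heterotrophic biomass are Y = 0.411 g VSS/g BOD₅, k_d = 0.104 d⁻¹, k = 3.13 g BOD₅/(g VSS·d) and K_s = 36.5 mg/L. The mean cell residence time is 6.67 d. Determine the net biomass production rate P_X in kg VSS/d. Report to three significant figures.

Effluent substrate depends only on kinetics and SRT: S = K_s(1 + k_d θ_c) / [θ_c(Yk − k_d) − 1] = 36.5 × (1 + 0.104 × 6.67) / [6.67 × (0.411 × 3.13 − 0.104) − 1] = 61.82 / 6.887 = 8.976 mg/L.
The observed yield is Y_obs = Y/(1 + k_d·θ_c) = 0.411 / (1 + 0.104 × 6.67) = 0.411 / 1.694 = 0.2427 g VSS per g BOD₅ removed.
Substrate removed = Q·(S₀ − S) = 765 m³/d × (156 − 8.98) g/m³ = 1.12×10^5 g/d = 112.5 kg/d.
Biomass produced: P_X = Y_obs·Q·ΔS = 0.2427 × 112.5 ≈ 27.29 kg VSS/d.

P_X ≈ 27.3 kg VSS/d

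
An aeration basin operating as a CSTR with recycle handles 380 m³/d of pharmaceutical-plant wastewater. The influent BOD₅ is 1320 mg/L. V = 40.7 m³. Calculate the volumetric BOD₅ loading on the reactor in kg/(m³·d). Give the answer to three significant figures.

L_v = Q S₀ / V = 380 × 1320 × 10⁻³ / 40.70 = 12.32 kg/(m³·d).

L_v ≈ 12.3 kg BOD₅/(m³·d)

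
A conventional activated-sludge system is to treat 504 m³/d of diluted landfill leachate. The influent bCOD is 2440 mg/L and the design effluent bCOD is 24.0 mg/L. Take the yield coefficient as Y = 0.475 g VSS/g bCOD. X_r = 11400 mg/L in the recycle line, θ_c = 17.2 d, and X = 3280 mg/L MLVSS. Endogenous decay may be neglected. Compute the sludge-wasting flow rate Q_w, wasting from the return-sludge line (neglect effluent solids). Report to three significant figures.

V·X = Y·Q·ΔS·θ_c gives V = 0.475 × 504 × (2440 − 24.0) × 17.2 / 3280 = 3033 m³.
Q_w = (V·X)/(θ_c X_r) = 3033 × 3280 / (17.2 × 11400) = 50.74 m³/d.

Q_w ≈ 50.7 m³/d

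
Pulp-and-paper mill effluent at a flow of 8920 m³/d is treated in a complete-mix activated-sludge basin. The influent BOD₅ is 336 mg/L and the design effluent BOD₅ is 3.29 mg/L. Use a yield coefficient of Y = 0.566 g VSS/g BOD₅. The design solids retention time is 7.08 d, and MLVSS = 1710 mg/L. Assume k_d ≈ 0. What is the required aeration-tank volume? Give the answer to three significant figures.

V ≈ 6950 m³

Biomass mass balance (decay neglected): V·X = Y·Q·(S₀ − S)·θ_c, so V = 0.566 × 8920 × (336 − 3.29) × 7.08 / 1710 = 6955 m³.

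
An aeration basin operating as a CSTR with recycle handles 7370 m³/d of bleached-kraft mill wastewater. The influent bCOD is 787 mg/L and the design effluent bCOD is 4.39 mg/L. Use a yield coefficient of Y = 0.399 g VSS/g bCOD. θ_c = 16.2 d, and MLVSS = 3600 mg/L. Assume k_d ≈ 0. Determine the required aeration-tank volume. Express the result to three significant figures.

V·X = Y·Q·ΔS·θ_c gives V = 0.399 × 7370 × (787 − 4.39) × 16.2 / 3600 = 10356 m³.

V ≈ 10400 m³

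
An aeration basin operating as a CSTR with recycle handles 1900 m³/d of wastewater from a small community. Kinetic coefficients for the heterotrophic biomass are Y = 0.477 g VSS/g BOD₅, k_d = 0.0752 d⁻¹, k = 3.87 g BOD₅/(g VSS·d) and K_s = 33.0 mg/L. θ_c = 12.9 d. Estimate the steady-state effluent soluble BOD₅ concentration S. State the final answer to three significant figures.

S ≈ 2.98 mg/L

Effluent substrate depends only on kinetics and SRT: S = K_s(1 + k_d θ_c) / [θ_c(Yk − k_d) − 1] = 33.0 × (1 + 0.0752 × 12.9) / [12.9 × (0.477 × 3.87 − 0.0752) − 1] = 65.01 / 21.84 = 2.976 mg/L.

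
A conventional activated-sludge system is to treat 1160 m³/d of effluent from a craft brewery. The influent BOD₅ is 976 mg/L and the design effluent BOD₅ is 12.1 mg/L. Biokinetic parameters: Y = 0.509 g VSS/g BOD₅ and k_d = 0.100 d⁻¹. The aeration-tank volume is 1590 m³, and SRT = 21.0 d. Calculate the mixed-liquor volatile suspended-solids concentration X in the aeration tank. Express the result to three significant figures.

From V·X·(1 + k_d·θ_c) = Y·Q·(S₀ − S)·θ_c: X = 0.509 × 1160 × (976 − 12.1) × 21.0 / [1590 × (1 + 0.100 × 21.0)] = 2425 mg/L.

X ≈ 2420 mg/L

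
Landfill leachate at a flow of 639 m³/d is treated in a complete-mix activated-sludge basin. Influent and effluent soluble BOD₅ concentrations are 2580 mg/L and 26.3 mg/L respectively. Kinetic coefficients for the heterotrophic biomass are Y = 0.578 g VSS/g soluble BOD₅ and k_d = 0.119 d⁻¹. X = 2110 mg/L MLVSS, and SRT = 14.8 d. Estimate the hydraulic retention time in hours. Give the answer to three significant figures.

τ ≈ 90.0 h

Rearranging the biomass balance for a CMAS with decay, V = Y·Q·ΔS·θ_c / [X·(1+k_d θ_c)] = 0.578 × 639 × (2580 − 26.3) × 14.8 / [2110 × (1 + 0.119 × 14.8)] = 1.4×10^7 / 5826 = 2396 m³.
τ = V/Q = 2396/639 = 3.750 d, or 89.99 h.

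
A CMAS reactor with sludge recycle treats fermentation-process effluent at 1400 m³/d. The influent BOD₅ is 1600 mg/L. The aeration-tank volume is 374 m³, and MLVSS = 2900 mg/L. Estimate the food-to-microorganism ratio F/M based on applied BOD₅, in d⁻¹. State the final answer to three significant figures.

F/M = applied load / biomass = Q·S₀/(V·X) = 1400 × 1600 / (374.0 × 2900) = 2.065 d⁻¹.

F/M ≈ 2.07 d⁻¹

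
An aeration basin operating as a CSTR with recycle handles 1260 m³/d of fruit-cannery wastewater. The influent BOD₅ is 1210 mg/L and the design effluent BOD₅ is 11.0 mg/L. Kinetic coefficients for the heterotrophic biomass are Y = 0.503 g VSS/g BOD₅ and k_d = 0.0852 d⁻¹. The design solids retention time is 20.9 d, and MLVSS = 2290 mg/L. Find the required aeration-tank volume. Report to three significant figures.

V ≈ 2490 m³

Rearranging the biomass balance for a CMAS with decay, V = Y·Q·ΔS·θ_c / [X·(1+k_d θ_c)] = 0.503 × 1260 × (1210 − 11.0) × 20.9 / [2290 × (1 + 0.0852 × 20.9)] = 1.59×10^7 / 6368 = 2494 m³.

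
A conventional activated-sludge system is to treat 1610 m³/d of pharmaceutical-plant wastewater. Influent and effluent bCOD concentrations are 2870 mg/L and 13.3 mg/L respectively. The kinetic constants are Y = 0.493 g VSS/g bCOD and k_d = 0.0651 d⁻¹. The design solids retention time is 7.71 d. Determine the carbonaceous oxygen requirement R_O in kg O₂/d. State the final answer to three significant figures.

The observed yield is Y_obs = Y/(1 + k_d·θ_c) = 0.493 / (1 + 0.0651 × 7.71) = 0.493 / 1.502 = 0.3282 g VSS per g bCOD removed.
Q·(S₀ − S) = 1610 × (2870 − 13.3) × 10⁻³ = 4599 kg/d removed.
Biomass synthesised: P_X = Y_obs × 4599 = 1510 kg VSS/d.
Carbonaceous O₂ demand = substrate oxidised − cell-mass equivalent = 4599 − 1.42 × 1510 = 2456 kg O₂/d.

R_O ≈ 2460 kg O₂/d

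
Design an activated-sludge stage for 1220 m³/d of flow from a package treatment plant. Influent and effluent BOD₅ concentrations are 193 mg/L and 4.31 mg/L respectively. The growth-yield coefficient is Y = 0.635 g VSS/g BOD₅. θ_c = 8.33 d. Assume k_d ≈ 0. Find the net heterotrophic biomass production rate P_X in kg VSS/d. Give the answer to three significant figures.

With endogenous decay neglected, the observed yield equals the true yield: Y_obs = Y = 0.635 g VSS/g BOD₅.
Q·(S₀ − S) = 1220 × (193 − 4.31) × 10⁻³ = 230.2 kg/d removed.
P_X = Y_obs · Q(S₀ − S) = 0.6350 × 230.2 = 146.2 kg VSS/d.

P_X ≈ 146 kg VSS/d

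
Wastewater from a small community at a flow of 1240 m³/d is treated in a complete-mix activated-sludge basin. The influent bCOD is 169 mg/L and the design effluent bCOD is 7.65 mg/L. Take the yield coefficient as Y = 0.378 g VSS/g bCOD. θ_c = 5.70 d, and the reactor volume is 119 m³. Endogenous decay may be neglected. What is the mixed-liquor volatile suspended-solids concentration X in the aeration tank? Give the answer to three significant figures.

X = Y·Q·ΔS·θ_c / V = 0.378 × 1240 × (169 − 7.65) × 5.70 / 119 = 3623 mg/L.

X ≈ 3620 mg/L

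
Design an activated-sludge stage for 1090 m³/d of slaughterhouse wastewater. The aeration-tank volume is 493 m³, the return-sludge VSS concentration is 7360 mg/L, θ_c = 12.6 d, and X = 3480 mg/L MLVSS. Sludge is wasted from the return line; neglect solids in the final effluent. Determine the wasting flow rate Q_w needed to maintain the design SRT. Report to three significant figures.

Q_w ≈ 18.5 m³/d

θ_c = V·X/(Q_w·X_r) when wasting from the recycle, so Q_w = V·X/(θ_c·X_r) = 493.0 × 3480 / (12.6 × 7360) = 18.50 m³/d.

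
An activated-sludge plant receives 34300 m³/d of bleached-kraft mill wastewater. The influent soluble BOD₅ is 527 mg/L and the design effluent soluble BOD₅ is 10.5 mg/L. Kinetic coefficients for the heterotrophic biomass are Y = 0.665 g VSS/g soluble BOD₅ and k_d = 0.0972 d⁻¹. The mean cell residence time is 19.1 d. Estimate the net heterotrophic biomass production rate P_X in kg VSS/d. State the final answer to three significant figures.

Correct the yield for decay: Y_obs = Y/(1 + k_d θ_c) = 0.665 / (1 + 0.0972 × 19.1) = 0.665 / 2.857 = 0.2328.
Mass of soluble BOD₅ removed per day: Q(S₀ − S) = 34300 × 516.5 g/m³ = 17716 kg/d.
P_X = Y_obs · Q(S₀ − S) = 0.2328 × 17716 = 4124 kg VSS/d.

P_X ≈ 4120 kg VSS/d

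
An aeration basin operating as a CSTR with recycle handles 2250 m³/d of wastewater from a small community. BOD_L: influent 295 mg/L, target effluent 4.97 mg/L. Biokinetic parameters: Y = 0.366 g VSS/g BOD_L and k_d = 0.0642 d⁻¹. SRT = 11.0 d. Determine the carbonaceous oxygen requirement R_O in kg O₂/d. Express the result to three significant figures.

R_O ≈ 454 kg O₂/d

The observed yield is Y_obs = Y/(1 + k_d·θ_c) = 0.366 / (1 + 0.0642 × 11.0) = 0.366 / 1.706 = 0.2145 g VSS per g BOD_L removed.
Mass of BOD_L removed per day: Q(S₀ − S) = 2250 × 290.0 g/m³ = 652.6 kg/d.
P_X = Y_obs·Q·(S₀ − S) = 0.2145 × 652.6 = 140.0 kg VSS/d.
Carbonaceous O₂ demand = substrate oxidised − cell-mass equivalent = 652.6 − 1.42 × 140.0 = 453.8 kg O₂/d.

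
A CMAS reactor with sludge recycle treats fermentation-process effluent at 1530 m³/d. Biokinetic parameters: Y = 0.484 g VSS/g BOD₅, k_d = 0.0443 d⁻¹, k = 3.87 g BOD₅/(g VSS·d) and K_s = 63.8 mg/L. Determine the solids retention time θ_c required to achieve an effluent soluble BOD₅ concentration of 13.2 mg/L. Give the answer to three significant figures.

θ_c ≈ 3.61 d

Specific growth rate at S = 13.2 mg/L: μ = YkS/(K_s+S) = 0.484·3.87·13.2/(63.8+13.2) = 0.3211 d⁻¹.
θ_c = 1/(μ − k_d) = 1/(0.3211 − 0.0443) = 1/0.2768 = 3.613 d.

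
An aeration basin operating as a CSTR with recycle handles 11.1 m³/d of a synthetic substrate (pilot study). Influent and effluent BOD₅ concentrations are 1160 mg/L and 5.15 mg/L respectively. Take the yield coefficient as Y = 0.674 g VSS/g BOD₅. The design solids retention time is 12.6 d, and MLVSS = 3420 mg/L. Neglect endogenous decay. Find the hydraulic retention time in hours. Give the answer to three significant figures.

Biomass mass balance (decay neglected): V·X = Y·Q·(S₀ − S)·θ_c, so V = 0.674 × 11.1 × (1160 − 5.15) × 12.6 / 3420 = 31.83 m³.
τ = V/Q = 31.83/11.1 = 2.868 d, or 68.82 h.

τ ≈ 68.8 h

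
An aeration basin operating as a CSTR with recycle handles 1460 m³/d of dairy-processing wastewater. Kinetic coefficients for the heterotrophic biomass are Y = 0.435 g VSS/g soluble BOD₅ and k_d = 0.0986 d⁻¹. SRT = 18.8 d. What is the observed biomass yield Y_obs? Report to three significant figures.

Y_obs ≈ 0.152 g VSS/g soluble BOD₅

The observed yield is Y_obs = Y/(1 + k_d·θ_c) = 0.435 / (1 + 0.0986 × 18.8) = 0.435 / 2.854 = 0.1524 g VSS per g soluble BOD₅ removed.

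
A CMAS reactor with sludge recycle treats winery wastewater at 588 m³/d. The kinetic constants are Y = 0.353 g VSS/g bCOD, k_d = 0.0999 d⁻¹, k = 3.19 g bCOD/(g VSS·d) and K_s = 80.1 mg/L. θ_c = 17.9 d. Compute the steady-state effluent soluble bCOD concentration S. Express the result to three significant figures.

From the Monod/SRT balance for a CMAS, S = K_s·(1+k_d θ_c)/[θ_c·(Y k − k_d) − 1] = 80.1 × (1 + 0.0999 × 17.9) / [17.9 × (0.353 × 3.19 − 0.0999) − 1] = 223.3 / 17.37 = 12.86 mg/L.

S ≈ 12.9 mg/L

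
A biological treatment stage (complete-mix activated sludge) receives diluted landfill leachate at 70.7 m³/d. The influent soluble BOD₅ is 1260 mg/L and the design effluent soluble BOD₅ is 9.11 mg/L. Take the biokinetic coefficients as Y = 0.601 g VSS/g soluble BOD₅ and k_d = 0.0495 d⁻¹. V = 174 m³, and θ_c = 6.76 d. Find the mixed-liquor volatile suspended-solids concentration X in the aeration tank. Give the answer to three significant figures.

Solving the biomass balance for X: X = Y Q (S₀−S) θ_c / [V (1+k_d θ_c)] = 0.601 × 70.7 × (1260 − 9.11) × 6.76 / [174 × (1 + 0.0495 × 6.76)] = 1547 mg/L.

X ≈ 1550 mg/L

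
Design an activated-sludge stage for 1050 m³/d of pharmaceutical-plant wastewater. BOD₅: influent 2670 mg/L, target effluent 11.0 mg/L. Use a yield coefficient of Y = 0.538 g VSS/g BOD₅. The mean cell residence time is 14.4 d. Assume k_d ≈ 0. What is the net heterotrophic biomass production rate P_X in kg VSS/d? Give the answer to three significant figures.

With endogenous decay neglected, the observed yield equals the true yield: Y_obs = Y = 0.538 g VSS/g BOD₅.
Substrate removed = Q·(S₀ − S) = 1050 m³/d × (2670 − 11.0) g/m³ = 2.79×10^6 g/d = 2792 kg/d.
So the net sludge growth is P_X = 0.5380 × 2792 = 1502 kg VSS/d.

P_X ≈ 1500 kg VSS/d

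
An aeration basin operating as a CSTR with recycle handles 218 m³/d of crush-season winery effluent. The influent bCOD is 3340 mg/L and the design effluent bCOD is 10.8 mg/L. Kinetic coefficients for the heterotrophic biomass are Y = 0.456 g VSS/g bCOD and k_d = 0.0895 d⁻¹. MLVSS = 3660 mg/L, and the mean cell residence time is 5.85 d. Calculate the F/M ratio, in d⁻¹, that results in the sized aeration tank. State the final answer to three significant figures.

F/M ≈ 0.573 d⁻¹

Rearranging the biomass balance for a CMAS with decay, V = Y·Q·ΔS·θ_c / [X·(1+k_d θ_c)] = 0.456 × 218 × (3340 − 10.8) × 5.85 / [3660 × (1 + 0.0895 × 5.85)] = 1.94×10^6 / 5576 = 347.2 m³.
Food-to-microorganism ratio F/M = Q S₀ / (V X) = 218 × 3340 / (347.2 × 3660) = 0.5730 d⁻¹.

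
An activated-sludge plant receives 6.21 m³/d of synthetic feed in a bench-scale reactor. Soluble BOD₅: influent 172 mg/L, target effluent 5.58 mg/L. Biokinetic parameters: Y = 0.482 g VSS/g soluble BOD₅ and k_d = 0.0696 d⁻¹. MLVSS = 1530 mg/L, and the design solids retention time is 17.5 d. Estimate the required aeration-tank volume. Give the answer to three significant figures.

V ≈ 2.57 m³

From the SRT design equation V = Y Q (S₀−S) θ_c / [X (1 + k_d θ_c)] = 0.482 × 6.21 × (172 − 5.58) × 17.5 / [1530 × (1 + 0.0696 × 17.5)] = 8.72×10^3 / 3394 = 2.569 m³.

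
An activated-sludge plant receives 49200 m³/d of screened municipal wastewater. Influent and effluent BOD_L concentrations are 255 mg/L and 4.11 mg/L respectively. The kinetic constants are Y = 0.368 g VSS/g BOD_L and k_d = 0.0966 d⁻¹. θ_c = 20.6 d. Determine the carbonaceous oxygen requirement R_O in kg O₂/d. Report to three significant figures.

R_O ≈ 10200 kg O₂/d

The observed yield is Y_obs = Y/(1 + k_d·θ_c) = 0.368 / (1 + 0.0966 × 20.6) = 0.368 / 2.990 = 0.1231 g VSS per g BOD_L removed.
ΔS = 255 − 4.11 = 250.9 mg/L, so the substrate removal rate is 49200 × 250.9/1000 = 12344 kg BOD_L/d.
Net sludge production P_X = 0.1231 × 12344 = 1519 kg VSS/d.
Carbonaceous O₂ demand = substrate oxidised − cell-mass equivalent = 12344 − 1.42 × 1519 = 10186 kg O₂/d.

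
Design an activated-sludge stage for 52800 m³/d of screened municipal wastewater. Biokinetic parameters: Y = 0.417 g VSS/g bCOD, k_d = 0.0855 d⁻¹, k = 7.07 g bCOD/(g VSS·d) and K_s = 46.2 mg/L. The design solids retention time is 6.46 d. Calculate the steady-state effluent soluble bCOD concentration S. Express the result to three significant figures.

S ≈ 4.10 mg/L

From the Monod/SRT balance for a CMAS, S = K_s·(1+k_d θ_c)/[θ_c·(Y k − k_d) − 1] = 46.2 × (1 + 0.0855 × 6.46) / [6.46 × (0.417 × 7.07 − 0.0855) − 1] = 71.72 / 17.49 = 4.100 mg/L.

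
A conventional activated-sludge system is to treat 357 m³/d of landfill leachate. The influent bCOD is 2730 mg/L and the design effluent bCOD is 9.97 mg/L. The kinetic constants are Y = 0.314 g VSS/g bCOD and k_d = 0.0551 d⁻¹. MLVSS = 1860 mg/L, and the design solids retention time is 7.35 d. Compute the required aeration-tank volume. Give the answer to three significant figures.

V ≈ 858 m³

Steady-state biomass mass balance: V·X·(1 + k_d·θ_c) = Y·Q·(S₀ − S)·θ_c, so V = 0.314 × 357 × (2730 − 9.97) × 7.35 / [1860 × (1 + 0.0551 × 7.35)] = 2.24×10^6 / 2613 = 857.6 m³.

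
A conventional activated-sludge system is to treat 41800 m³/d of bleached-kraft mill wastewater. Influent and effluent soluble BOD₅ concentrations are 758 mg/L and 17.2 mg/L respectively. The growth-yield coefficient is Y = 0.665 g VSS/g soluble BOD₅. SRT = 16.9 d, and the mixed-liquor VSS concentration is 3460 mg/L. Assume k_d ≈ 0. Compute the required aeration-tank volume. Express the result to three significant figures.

Biomass mass balance (decay neglected): V·X = Y·Q·(S₀ − S)·θ_c, so V = 0.665 × 41800 × (758 − 17.2) × 16.9 / 3460 = 100580 m³.

V ≈ 101000 m³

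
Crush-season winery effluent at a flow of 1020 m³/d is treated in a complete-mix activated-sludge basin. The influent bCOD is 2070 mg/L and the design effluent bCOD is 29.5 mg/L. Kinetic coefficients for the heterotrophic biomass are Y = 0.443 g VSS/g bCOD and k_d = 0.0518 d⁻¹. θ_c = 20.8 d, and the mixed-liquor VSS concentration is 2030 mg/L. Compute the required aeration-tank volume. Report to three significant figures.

V ≈ 4550 m³

Rearranging the biomass balance for a CMAS with decay, V = Y·Q·ΔS·θ_c / [X·(1+k_d θ_c)] = 0.443 × 1020 × (2070 − 29.5) × 20.8 / [2030 × (1 + 0.0518 × 20.8)] = 1.92×10^7 / 4217 = 4548 m³.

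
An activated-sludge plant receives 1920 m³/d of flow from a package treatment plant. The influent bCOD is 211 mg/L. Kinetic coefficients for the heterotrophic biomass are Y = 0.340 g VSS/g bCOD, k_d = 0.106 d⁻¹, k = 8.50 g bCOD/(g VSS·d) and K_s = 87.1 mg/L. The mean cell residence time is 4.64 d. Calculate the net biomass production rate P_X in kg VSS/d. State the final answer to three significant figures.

P_X ≈ 87.6 kg VSS/d

Effluent substrate depends only on kinetics and SRT: S = K_s(1 + k_d θ_c) / [θ_c(Yk − k_d) − 1] = 87.1 × (1 + 0.106 × 4.64) / [4.64 × (0.340 × 8.50 − 0.106) − 1] = 129.9 / 11.92 = 10.90 mg/L.
Y_obs = Y / (1 + k_d θ_c) = 0.340 / (1 + 0.106 × 4.64) = 0.340 / 1.492 = 0.2279.
ΔS = 211 − 10.9 = 200.1 mg/L, so the substrate removal rate is 1920 × 200.1/1000 = 384.2 kg bCOD/d.
Biomass produced: P_X = Y_obs·Q·ΔS = 0.2279 × 384.2 ≈ 87.56 kg VSS/d.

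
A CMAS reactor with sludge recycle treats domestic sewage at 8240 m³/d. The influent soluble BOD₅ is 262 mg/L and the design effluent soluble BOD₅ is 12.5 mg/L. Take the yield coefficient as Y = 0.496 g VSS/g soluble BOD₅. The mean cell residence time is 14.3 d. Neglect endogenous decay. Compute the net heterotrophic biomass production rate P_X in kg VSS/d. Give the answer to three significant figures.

P_X ≈ 1020 kg VSS/d

Since k_d ≈ 0, Y_obs = Y = 0.496 g VSS/g soluble BOD₅.
Substrate removed = Q·(S₀ − S) = 8240 m³/d × (262 − 12.5) g/m³ = 2.06×10^6 g/d = 2056 kg/d.
Net biomass production P_X = Y_obs × Q·(S₀ − S) = 0.4960 × 2056 = 1020 kg VSS/d.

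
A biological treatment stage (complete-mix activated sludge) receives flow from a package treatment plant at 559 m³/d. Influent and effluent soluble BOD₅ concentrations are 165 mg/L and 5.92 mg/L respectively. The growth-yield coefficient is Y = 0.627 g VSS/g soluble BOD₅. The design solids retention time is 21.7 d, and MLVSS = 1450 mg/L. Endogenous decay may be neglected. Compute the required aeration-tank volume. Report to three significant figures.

With k_d = 0 the design equation reduces to V = Y Q (S₀−S) θ_c / X = 0.627 × 559 × (165 − 5.92) × 21.7 / 1450 = 834.4 m³.

V ≈ 834 m³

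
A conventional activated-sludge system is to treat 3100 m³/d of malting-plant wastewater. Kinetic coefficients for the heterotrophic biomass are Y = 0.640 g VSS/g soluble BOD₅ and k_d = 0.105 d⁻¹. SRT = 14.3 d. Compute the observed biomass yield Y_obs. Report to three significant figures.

Y_obs ≈ 0.256 g VSS/g soluble BOD₅

Correct the yield for decay: Y_obs = Y/(1 + k_d θ_c) = 0.640 / (1 + 0.105 × 14.3) = 0.640 / 2.502 = 0.2558.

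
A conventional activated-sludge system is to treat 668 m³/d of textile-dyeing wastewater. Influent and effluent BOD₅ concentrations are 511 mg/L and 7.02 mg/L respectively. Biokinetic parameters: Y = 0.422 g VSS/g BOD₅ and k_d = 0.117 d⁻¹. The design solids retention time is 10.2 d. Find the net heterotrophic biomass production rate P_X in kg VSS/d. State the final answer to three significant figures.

P_X ≈ 64.8 kg VSS/d

Correct the yield for decay: Y_obs = Y/(1 + k_d θ_c) = 0.422 / (1 + 0.117 × 10.2) = 0.422 / 2.193 = 0.1924.
Substrate removed = Q·(S₀ − S) = 668 m³/d × (511 − 7.02) g/m³ = 3.37×10^5 g/d = 336.7 kg/d.
Biomass produced: P_X = Y_obs·Q·ΔS = 0.1924 × 336.7 ≈ 64.77 kg VSS/d.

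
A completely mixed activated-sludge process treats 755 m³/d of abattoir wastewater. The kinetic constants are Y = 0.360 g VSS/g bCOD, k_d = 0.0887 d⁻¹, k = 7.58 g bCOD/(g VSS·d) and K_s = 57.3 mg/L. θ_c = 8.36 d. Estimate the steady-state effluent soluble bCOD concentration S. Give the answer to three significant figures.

S ≈ 4.74 mg/L

From the Monod/SRT balance for a CMAS, S = K_s·(1+k_d θ_c)/[θ_c·(Y k − k_d) − 1] = 57.3 × (1 + 0.0887 × 8.36) / [8.36 × (0.360 × 7.58 − 0.0887) − 1] = 99.79 / 21.07 = 4.736 mg/L.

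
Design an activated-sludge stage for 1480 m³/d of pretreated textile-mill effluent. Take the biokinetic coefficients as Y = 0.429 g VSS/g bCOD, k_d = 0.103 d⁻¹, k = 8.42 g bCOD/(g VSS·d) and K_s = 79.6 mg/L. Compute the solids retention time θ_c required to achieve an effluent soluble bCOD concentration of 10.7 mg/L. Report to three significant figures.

θ_c ≈ 3.08 d

At the target effluent, Y k S/(K_s+S) = 0.429×8.42×10.7/90.30 = 0.4280 d⁻¹.
Then 1/θ_c = μ − k_d = 0.4280 − 0.103 = 0.3250 d⁻¹, giving θ_c = 3.077 d.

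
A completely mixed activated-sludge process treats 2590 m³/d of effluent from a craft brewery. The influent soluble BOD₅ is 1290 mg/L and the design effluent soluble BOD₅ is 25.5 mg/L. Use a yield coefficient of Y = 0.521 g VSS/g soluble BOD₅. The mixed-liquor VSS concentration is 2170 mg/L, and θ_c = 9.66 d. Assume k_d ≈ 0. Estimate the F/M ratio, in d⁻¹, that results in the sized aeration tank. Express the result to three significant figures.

V·X = Y·Q·ΔS·θ_c gives V = 0.521 × 2590 × (1290 − 25.5) × 9.66 / 2170 = 7596 m³.
Food-to-microorganism ratio F/M = Q S₀ / (V X) = 2590 × 1290 / (7596 × 2170) = 0.2027 d⁻¹.

F/M ≈ 0.203 d⁻¹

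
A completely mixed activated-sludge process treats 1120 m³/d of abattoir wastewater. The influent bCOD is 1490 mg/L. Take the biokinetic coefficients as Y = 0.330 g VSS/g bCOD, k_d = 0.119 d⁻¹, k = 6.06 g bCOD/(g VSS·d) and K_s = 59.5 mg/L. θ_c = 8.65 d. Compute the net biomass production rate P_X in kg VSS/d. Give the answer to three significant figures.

P_X ≈ 270 kg VSS/d

Effluent substrate depends only on kinetics and SRT: S = K_s(1 + k_d θ_c) / [θ_c(Yk − k_d) − 1] = 59.5 × (1 + 0.119 × 8.65) / [8.65 × (0.330 × 6.06 − 0.119) − 1] = 120.7 / 15.27 = 7.908 mg/L.
The observed yield is Y_obs = Y/(1 + k_d·θ_c) = 0.330 / (1 + 0.119 × 8.65) = 0.330 / 2.029 = 0.1626 g VSS per g bCOD removed.
Q·(S₀ − S) = 1120 × (1490 − 7.91) × 10⁻³ = 1660 kg/d removed.
Net biomass production P_X = Y_obs × Q·(S₀ − S) = 0.1626 × 1660 = 269.9 kg VSS/d.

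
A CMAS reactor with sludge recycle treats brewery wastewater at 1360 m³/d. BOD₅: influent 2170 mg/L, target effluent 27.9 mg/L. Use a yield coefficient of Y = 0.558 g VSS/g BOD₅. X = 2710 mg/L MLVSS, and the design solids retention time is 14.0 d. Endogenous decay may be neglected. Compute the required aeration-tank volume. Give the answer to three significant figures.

V·X = Y·Q·ΔS·θ_c gives V = 0.558 × 1360 × (2170 − 27.9) × 14.0 / 2710 = 8398 m³.

V ≈ 8400 m³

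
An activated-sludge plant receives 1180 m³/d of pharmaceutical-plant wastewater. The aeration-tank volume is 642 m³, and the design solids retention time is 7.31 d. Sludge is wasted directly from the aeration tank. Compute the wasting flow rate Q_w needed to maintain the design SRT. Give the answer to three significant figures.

For wasting at MLVSS concentration, Q_w = V/θ_c = 642.0/7.31 = 87.82 m³/d.

Q_w ≈ 87.8 m³/d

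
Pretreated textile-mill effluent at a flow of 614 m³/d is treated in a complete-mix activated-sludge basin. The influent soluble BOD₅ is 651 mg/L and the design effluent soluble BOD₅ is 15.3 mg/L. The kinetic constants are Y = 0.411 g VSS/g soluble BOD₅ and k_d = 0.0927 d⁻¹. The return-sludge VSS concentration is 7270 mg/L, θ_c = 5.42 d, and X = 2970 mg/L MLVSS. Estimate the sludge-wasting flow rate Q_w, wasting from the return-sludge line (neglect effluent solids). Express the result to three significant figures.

Q_w ≈ 14.7 m³/d

Steady-state biomass mass balance: V·X·(1 + k_d·θ_c) = Y·Q·(S₀ − S)·θ_c, so V = 0.411 × 614 × (651 − 15.3) × 5.42 / [2970 × (1 + 0.0927 × 5.42)] = 8.69×10^5 / 4462 = 194.9 m³.
Q_w = (V·X)/(θ_c X_r) = 194.9 × 2970 / (5.42 × 7270) = 14.69 m³/d.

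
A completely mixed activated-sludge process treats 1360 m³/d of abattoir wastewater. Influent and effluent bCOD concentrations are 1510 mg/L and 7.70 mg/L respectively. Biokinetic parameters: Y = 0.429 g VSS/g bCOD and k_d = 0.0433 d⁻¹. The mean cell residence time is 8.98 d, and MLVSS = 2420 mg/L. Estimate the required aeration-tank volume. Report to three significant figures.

Rearranging the biomass balance for a CMAS with decay, V = Y·Q·ΔS·θ_c / [X·(1+k_d θ_c)] = 0.429 × 1360 × (1510 − 7.70) × 8.98 / [2420 × (1 + 0.0433 × 8.98)] = 7.87×10^6 / 3361 = 2342 m³.

V ≈ 2340 m³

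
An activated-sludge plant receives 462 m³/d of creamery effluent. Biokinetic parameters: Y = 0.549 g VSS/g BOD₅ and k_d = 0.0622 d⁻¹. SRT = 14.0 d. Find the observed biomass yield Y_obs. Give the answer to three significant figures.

Correct the yield for decay: Y_obs = Y/(1 + k_d θ_c) = 0.549 / (1 + 0.0622 × 14.0) = 0.549 / 1.871 = 0.2935.

Y_obs ≈ 0.293 g VSS/g BOD₅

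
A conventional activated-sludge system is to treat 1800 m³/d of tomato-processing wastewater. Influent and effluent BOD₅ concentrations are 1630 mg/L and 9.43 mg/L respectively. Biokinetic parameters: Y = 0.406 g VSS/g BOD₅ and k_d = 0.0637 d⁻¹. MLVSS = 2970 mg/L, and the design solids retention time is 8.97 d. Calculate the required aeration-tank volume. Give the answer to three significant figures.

From the SRT design equation V = Y Q (S₀−S) θ_c / [X (1 + k_d θ_c)] = 0.406 × 1800 × (1630 − 9.43) × 8.97 / [2970 × (1 + 0.0637 × 8.97)] = 1.06×10^7 / 4667 = 2276 m³.

V ≈ 2280 m³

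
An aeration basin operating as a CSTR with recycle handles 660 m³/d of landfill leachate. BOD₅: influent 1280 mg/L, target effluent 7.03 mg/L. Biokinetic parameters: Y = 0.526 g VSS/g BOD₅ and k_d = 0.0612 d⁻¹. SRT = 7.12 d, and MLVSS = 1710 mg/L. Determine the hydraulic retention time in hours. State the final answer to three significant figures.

τ ≈ 46.6 h

From the SRT design equation V = Y Q (S₀−S) θ_c / [X (1 + k_d θ_c)] = 0.526 × 660 × (1280 − 7.03) × 7.12 / [1710 × (1 + 0.0612 × 7.12)] = 3.15×10^6 / 2455 = 1282 m³.
HRT = V/Q = 1282 m³ / 660 m³·d⁻¹ = 1.942 d × 24 = 46.60 h.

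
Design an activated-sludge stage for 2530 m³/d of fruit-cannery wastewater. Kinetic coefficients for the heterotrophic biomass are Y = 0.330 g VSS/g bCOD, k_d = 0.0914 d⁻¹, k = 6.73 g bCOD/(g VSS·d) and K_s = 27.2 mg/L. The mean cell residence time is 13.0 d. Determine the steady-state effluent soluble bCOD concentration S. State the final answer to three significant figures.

S ≈ 2.23 mg/L

From the Monod/SRT balance for a CMAS, S = K_s·(1+k_d θ_c)/[θ_c·(Y k − k_d) − 1] = 27.2 × (1 + 0.0914 × 13.0) / [13.0 × (0.330 × 6.73 − 0.0914) − 1] = 59.52 / 26.68 = 2.231 mg/L.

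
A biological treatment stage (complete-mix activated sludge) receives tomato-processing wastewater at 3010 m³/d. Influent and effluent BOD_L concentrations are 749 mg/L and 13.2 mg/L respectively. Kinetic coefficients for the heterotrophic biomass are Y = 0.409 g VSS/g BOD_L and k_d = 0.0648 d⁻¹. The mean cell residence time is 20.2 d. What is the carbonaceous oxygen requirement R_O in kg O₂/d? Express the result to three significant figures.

Correct the yield for decay: Y_obs = Y/(1 + k_d θ_c) = 0.409 / (1 + 0.0648 × 20.2) = 0.409 / 2.309 = 0.1771.
Substrate removed = Q·(S₀ − S) = 3010 m³/d × (749 − 13.2) g/m³ = 2.21×10^6 g/d = 2215 kg/d.
Biomass synthesised: P_X = Y_obs × 2215 = 392.3 kg VSS/d.
R_O = Q·(S₀ − S) − 1.42·P_X = 2215 − 1.42 × 392.3 = 1658 kg O₂/d.

R_O ≈ 1660 kg O₂/d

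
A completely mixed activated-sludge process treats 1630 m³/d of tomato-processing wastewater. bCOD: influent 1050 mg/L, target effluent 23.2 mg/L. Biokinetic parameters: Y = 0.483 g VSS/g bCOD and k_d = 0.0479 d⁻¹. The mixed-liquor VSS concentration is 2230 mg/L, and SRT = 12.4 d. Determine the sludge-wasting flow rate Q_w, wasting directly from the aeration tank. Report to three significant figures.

Q_w ≈ 227 m³/d

Rearranging the biomass balance for a CMAS with decay, V = Y·Q·ΔS·θ_c / [X·(1+k_d θ_c)] = 0.483 × 1630 × (1050 − 23.2) × 12.4 / [2230 × (1 + 0.0479 × 12.4)] = 1×10^7 / 3555 = 2820 m³.
For wasting at MLVSS concentration, Q_w = V/θ_c = 2820/12.4 = 227.4 m³/d.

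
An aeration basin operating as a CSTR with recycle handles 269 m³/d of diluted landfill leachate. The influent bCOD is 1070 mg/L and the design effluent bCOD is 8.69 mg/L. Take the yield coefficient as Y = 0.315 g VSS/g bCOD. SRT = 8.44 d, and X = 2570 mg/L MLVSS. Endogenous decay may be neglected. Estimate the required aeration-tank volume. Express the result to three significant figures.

Biomass mass balance (decay neglected): V·X = Y·Q·(S₀ − S)·θ_c, so V = 0.315 × 269 × (1070 − 8.69) × 8.44 / 2570 = 295.3 m³.

V ≈ 295 m³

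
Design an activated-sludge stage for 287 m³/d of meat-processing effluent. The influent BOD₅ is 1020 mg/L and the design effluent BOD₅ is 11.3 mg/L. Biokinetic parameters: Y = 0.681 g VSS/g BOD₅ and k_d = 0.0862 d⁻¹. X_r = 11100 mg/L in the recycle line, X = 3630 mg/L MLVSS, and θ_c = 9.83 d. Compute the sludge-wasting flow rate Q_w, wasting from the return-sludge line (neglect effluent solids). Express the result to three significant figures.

From the SRT design equation V = Y Q (S₀−S) θ_c / [X (1 + k_d θ_c)] = 0.681 × 287 × (1020 − 11.3) × 9.83 / [3630 × (1 + 0.0862 × 9.83)] = 1.94×10^6 / 6706 = 289.0 m³.
Q_w = (V·X)/(θ_c X_r) = 289.0 × 3630 / (9.83 × 11100) = 9.614 m³/d.

Q_w ≈ 9.61 m³/d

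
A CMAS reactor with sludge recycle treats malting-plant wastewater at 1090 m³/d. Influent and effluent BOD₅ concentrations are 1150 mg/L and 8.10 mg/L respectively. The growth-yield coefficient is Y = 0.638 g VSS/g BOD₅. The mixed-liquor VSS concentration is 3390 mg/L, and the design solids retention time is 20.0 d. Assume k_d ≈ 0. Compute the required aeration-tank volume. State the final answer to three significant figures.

V·X = Y·Q·ΔS·θ_c gives V = 0.638 × 1090 × (1150 − 8.10) × 20.0 / 3390 = 4685 m³.

V ≈ 4680 m³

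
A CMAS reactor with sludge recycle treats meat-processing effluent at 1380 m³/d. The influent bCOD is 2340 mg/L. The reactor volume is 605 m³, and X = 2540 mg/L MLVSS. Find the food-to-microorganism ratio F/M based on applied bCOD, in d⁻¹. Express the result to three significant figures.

F/M ≈ 2.10 d⁻¹

F/M = applied load / biomass = Q·S₀/(V·X) = 1380 × 2340 / (605.0 × 2540) = 2.101 d⁻¹.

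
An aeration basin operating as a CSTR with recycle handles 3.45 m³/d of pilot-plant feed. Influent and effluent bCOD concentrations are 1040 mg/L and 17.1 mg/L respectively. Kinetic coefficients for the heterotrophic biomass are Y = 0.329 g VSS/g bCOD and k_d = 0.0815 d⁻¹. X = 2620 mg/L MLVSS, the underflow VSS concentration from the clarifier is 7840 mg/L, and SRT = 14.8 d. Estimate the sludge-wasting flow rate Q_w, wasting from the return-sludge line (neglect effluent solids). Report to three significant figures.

Q_w ≈ 0.0671 m³/d

Steady-state biomass mass balance: V·X·(1 + k_d·θ_c) = Y·Q·(S₀ − S)·θ_c, so V = 0.329 × 3.45 × (1040 − 17.1) × 14.8 / [2620 × (1 + 0.0815 × 14.8)] = 1.72×10^4 / 5780 = 2.973 m³.
Wasting from the return line (neglecting effluent solids): Q_w = V·X / (θ_c·X_r) = 2.973 × 2620 / (14.8 × 7840) = 0.06713 m³/d.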